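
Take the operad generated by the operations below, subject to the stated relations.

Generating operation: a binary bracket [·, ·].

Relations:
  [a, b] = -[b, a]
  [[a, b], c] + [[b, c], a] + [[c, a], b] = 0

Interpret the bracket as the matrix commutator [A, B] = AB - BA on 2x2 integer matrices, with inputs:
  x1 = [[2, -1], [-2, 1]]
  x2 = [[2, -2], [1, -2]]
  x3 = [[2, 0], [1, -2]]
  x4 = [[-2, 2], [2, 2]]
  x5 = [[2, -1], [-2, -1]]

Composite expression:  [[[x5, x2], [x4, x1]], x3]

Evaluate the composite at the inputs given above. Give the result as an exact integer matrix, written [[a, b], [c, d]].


[[-28, 112], [-132, 28]]

[x5, x2] = [[-5, -2], [-11, 5]]
[x4, x1] = [[-2, 2], [-6, 2]]
[[x5, x2], [x4, x1]] = [[34, -28], [-16, -34]]
[[[x5, x2], [x4, x1]], x3] = [[-28, 112], [-132, 28]]


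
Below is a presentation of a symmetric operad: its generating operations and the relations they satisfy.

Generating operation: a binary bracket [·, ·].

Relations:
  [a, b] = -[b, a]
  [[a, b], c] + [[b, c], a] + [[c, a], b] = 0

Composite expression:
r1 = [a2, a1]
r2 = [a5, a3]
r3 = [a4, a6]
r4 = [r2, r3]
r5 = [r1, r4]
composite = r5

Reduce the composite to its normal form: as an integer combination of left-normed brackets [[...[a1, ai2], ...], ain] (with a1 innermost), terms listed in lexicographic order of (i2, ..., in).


[[[[[a1, a2], a3], a5], a4], a6] - [[[[[a1, a2], a3], a5], a6], a4] - [[[[[a1, a2], a4], a6], a3], a5] + [[[[[a1, a2], a4], a6], a5], a3] - [[[[[a1, a2], a5], a3], a4], a6] + [[[[[a1, a2], a5], a3], a6], a4] + [[[[[a1, a2], a6], a4], a3], a5] - [[[[[a1, a2], a6], a4], a5], a3]

A multilinear Lie element is pinned by a1-initial words (a1 innermost).
Composite bracket: [[a2, a1], [[a5, a3], [a4, a6]]]
Expanding via [a, b] = ab - ba: 32 signed words (2^5 = 32).
Coefficients come from the a1-initial words:
  a1a2a3a5a4a6 appears with sign +1, giving the term +[[[[[a1, a2], a3], a5], a4], a6]
  a1a2a3a5a6a4 appears with sign -1, giving the term -[[[[[a1, a2], a3], a5], a6], a4]
  a1a2a4a6a3a5 appears with sign -1, giving the term -[[[[[a1, a2], a4], a6], a3], a5]
  a1a2a4a6a5a3 appears with sign +1, giving the term +[[[[[a1, a2], a4], a6], a5], a3]
  a1a2a5a3a4a6 appears with sign -1, giving the term -[[[[[a1, a2], a5], a3], a4], a6]
  a1a2a5a3a6a4 appears with sign +1, giving the term +[[[[[a1, a2], a5], a3], a6], a4]
  a1a2a6a4a3a5 appears with sign +1, giving the term +[[[[[a1, a2], a6], a4], a3], a5]
  a1a2a6a4a5a3 appears with sign -1, giving the term -[[[[[a1, a2], a6], a4], a5], a3]


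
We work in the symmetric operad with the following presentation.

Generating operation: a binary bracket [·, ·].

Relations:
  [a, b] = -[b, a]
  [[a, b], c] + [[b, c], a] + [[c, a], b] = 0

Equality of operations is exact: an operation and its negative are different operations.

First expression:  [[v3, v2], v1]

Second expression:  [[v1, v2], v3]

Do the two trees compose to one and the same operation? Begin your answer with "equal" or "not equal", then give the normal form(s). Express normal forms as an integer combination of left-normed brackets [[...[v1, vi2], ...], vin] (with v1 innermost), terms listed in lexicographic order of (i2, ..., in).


not equal; the first gives [[v1, v2], v3] - [[v1, v3], v2] and the second [[v1, v2], v3]

The first composite normalizes to [[v1, v2], v3] - [[v1, v3], v2]
The second composite normalizes to [[v1, v2], v3]
The normal forms differ: not equal.


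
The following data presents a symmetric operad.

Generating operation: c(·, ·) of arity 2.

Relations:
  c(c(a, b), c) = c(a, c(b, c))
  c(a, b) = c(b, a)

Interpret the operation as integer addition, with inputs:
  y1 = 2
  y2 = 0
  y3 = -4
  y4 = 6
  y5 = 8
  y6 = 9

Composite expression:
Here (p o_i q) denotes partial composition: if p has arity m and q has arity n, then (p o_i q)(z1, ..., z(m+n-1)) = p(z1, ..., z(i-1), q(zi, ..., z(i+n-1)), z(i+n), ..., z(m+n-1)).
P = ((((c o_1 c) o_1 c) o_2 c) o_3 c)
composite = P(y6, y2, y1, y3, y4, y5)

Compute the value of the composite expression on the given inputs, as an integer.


c(y1, y3) = -2
c(y2, c(y1, y3)) = -2
c(y6, c(y2, c(y1, y3))) = 7
c(c(y6, c(y2, c(y1, y3))), y4) = 13
c(c(c(y6, c(y2, c(y1, y3))), y4), y5) = 21

21


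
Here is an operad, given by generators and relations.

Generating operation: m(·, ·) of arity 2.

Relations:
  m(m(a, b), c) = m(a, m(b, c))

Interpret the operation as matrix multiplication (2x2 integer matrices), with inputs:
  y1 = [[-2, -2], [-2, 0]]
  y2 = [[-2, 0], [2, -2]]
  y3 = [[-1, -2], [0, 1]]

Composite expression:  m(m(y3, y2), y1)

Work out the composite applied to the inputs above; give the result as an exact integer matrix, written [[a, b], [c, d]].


m(y3, y2) = [[-2, 4], [2, -2]]
m(m(y3, y2), y1) = [[-4, 4], [0, -4]]

[[-4, 4], [0, -4]]


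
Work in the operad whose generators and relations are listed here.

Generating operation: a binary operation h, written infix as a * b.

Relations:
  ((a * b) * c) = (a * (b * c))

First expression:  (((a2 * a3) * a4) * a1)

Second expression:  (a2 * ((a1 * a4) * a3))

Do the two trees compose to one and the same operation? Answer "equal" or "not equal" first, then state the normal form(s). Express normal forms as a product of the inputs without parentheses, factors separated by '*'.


not equal — first a2 * a3 * a4 * a1, second a2 * a1 * a4 * a3


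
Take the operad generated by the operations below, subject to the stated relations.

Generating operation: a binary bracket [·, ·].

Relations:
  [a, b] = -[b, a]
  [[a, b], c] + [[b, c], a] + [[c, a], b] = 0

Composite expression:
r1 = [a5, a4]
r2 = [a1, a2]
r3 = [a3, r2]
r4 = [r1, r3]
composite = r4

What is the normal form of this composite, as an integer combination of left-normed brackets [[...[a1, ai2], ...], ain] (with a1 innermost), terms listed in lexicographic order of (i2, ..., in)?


Expand each bracket as ab - ba; the a1-initial words give the coefficients.
Composite bracket: [[a5, a4], [a3, [a1, a2]]]
Expanding via [a, b] = ab - ba: 16 signed words (2^4 = 16).
Coefficients come from the a1-initial words:
  word a1a2a3a4a5 has sign -1, contributing -[[[[a1, a2], a3], a4], a5]
  word a1a2a3a5a4 has sign +1, contributing +[[[[a1, a2], a3], a5], a4]

-[[[[a1, a2], a3], a4], a5] + [[[[a1, a2], a3], a5], a4]


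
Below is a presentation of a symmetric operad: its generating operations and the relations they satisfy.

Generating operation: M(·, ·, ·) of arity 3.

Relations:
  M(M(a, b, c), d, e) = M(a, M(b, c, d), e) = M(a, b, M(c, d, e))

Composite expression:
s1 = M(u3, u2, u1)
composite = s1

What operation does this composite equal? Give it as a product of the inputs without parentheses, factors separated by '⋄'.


u3 ⋄ u2 ⋄ u1


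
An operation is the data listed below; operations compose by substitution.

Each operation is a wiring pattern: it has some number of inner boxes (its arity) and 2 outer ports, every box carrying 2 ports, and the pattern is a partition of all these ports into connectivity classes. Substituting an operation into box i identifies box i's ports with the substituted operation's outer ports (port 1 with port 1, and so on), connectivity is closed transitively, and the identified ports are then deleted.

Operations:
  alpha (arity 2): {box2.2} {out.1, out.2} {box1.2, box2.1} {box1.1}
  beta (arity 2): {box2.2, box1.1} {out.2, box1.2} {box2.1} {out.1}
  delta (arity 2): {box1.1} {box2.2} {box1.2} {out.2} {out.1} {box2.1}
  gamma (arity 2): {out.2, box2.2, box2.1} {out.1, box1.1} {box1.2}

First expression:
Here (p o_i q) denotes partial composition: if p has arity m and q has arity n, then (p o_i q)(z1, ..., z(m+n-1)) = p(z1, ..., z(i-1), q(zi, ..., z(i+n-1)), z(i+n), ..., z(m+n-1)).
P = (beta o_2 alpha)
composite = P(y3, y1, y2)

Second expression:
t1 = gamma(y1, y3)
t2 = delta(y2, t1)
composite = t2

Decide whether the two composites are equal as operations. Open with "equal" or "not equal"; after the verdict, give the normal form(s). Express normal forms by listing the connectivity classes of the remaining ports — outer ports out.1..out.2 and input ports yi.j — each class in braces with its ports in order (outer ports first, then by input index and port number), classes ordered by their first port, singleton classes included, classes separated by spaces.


not equal; first: {out.1} {out.2, y3.2} {y1.1} {y1.2, y2.1} {y2.2} {y3.1}; second: {out.1} {out.2} {y1.1} {y1.2} {y2.1} {y2.2} {y3.1, y3.2}

In normal form, the first expression is {out.1} {out.2, y3.2} {y1.1} {y1.2, y2.1} {y2.2} {y3.1}
In normal form, the second expression is {out.1} {out.2} {y1.1} {y1.2} {y2.1} {y2.2} {y3.1, y3.2}
Different reductions; not equal.


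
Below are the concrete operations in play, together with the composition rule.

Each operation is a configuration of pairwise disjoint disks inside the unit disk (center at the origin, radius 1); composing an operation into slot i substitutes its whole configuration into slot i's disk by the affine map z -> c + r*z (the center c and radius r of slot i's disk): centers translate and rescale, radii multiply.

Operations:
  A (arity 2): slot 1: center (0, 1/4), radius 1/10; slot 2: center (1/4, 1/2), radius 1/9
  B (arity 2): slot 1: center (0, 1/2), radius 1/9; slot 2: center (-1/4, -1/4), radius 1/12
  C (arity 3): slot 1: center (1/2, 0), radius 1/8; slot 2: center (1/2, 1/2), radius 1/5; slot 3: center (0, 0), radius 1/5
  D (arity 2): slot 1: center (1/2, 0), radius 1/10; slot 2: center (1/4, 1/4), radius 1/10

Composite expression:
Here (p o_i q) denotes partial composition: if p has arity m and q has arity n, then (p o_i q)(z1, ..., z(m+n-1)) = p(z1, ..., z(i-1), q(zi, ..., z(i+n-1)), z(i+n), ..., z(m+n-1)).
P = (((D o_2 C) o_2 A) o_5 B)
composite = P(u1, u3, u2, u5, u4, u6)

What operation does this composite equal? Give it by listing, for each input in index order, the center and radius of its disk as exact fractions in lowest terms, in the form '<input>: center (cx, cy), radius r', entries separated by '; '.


u1: center (1/2, 0), radius 1/10; u2: center (97/320, 41/160), radius 1/720; u3: center (3/10, 81/320), radius 1/800; u4: center (1/4, 13/50), radius 1/450; u5: center (3/10, 3/10), radius 1/50; u6: center (49/200, 49/200), radius 1/600

Nesting under D composes maps z -> c + r*z down each u-path.
tracing u1 down its 1-map path: center (1/2, 0), radius 1/10
tracing u3 down its 3-map path: center (3/10, 81/320), radius 1/800
tracing u2 down its 3-map path: center (97/320, 41/160), radius 1/720
tracing u5 down its 2-map path: center (3/10, 3/10), radius 1/50
tracing u4 down its 3-map path: center (1/4, 13/50), radius 1/450
tracing u6 down its 3-map path: center (49/200, 49/200), radius 1/600


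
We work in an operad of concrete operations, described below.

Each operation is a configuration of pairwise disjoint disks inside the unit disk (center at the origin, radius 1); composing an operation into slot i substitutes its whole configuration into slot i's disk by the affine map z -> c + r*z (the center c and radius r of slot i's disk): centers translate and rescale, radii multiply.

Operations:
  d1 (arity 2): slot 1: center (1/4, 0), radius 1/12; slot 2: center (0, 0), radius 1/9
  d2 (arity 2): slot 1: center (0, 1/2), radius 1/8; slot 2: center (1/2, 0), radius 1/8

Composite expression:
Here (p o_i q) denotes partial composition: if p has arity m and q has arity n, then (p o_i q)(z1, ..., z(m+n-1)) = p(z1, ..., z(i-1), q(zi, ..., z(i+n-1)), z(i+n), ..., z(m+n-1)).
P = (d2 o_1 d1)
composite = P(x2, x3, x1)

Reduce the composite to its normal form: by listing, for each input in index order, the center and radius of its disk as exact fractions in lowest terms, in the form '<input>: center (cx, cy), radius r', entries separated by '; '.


x1: center (1/2, 0), radius 1/8; x2: center (1/32, 1/2), radius 1/96; x3: center (0, 1/2), radius 1/72

Only the slot chain above each x matters under d2; compose those maps.
input x2: composing its 2 substitution steps yields center (1/32, 1/2), radius 1/96
input x3: composing its 2 substitution steps yields center (0, 1/2), radius 1/72
input x1: composing its 1 substitution step yields center (1/2, 0), radius 1/8


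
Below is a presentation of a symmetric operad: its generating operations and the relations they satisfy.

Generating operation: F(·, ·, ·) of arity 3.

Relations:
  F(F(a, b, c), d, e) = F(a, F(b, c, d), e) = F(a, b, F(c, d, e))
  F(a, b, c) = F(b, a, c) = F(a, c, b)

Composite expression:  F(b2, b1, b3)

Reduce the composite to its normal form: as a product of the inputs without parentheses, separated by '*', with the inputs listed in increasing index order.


b1 * b2 * b3

Any arrangement under F is one operation, so sort the b-inputs.
F(b2, b1, b3) spells out as b2 * b1 * b3
the factors in increasing index order: b1 * b2 * b3


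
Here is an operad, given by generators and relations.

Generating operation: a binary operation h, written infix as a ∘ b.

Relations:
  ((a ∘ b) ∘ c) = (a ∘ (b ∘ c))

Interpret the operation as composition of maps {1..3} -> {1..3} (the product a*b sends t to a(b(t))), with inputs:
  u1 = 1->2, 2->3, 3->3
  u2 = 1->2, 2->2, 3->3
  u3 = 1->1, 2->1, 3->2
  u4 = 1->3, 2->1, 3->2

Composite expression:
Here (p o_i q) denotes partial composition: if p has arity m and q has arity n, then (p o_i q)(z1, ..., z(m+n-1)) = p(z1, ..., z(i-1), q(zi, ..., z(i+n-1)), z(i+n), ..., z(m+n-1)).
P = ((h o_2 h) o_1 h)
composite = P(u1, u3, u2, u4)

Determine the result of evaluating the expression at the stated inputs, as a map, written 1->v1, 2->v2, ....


(u1 ∘ u3) = 1->2, 2->2, 3->3
(u2 ∘ u4) = 1->3, 2->2, 3->2
((u1 ∘ u3) ∘ (u2 ∘ u4)) = 1->3, 2->2, 3->2

1->3, 2->2, 3->2


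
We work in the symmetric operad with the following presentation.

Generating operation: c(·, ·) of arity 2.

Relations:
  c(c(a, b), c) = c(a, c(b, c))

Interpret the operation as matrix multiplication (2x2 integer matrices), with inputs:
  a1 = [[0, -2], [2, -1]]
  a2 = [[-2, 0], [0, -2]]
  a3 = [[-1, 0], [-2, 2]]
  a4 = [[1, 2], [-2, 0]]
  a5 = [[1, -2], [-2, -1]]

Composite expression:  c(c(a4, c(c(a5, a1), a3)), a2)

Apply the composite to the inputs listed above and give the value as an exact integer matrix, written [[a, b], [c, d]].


[[24, -40], [16, 0]]

c(a5, a1) = [[-4, 0], [-2, 5]]
c(c(a5, a1), a3) = [[4, 0], [-8, 10]]
c(a4, c(c(a5, a1), a3)) = [[-12, 20], [-8, 0]]
c(c(a4, c(c(a5, a1), a3)), a2) = [[24, -40], [16, 0]]


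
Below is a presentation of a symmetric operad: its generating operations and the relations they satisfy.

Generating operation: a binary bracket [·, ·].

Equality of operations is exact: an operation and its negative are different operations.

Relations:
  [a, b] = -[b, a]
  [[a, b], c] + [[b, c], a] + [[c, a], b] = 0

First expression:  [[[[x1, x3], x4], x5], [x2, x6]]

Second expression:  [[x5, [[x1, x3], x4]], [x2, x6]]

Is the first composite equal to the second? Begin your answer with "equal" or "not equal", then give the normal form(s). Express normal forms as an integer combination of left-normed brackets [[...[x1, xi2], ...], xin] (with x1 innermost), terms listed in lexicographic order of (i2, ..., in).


not equal — first [[[[[x1, x3], x4], x5], x2], x6] - [[[[[x1, x3], x4], x5], x6], x2], second -[[[[[x1, x3], x4], x5], x2], x6] + [[[[[x1, x3], x4], x5], x6], x2]

Normal form of the first expression: [[[[[x1, x3], x4], x5], x2], x6] - [[[[[x1, x3], x4], x5], x6], x2]
Normal form of the second expression: -[[[[[x1, x3], x4], x5], x2], x6] + [[[[[x1, x3], x4], x5], x6], x2]
No match — not equal.


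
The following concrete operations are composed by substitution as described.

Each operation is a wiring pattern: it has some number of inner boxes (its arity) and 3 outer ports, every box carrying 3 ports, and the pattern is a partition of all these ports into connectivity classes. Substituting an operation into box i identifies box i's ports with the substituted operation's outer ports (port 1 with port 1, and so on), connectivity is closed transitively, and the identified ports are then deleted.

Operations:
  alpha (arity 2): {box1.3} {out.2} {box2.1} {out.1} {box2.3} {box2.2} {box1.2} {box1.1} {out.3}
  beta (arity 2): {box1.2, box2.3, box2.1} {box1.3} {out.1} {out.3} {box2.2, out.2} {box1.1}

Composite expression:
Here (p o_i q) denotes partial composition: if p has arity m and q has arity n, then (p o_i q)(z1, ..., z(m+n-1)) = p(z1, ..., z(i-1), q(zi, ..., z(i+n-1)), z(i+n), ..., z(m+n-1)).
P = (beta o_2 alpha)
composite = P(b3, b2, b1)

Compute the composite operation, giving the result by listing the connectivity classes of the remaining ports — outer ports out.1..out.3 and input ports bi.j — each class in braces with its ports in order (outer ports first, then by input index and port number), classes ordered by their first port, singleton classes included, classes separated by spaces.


After gluing at beta, chains via deleted ports link the b-ports.
composing alpha on (b2, b1), with out.j its own outer ports: {out.1} {out.2} {out.3} {b1.1} {b1.2} {b1.3} {b2.1} {b2.2} {b2.3}
composing beta on (b3, b2, b1), with out.j its own outer ports: {out.1} {out.2} {out.3} {b1.1} {b1.2} {b1.3} {b2.1} {b2.2} {b2.3} {b3.1} {b3.2} {b3.3}

{out.1} {out.2} {out.3} {b1.1} {b1.2} {b1.3} {b2.1} {b2.2} {b2.3} {b3.1} {b3.2} {b3.3}


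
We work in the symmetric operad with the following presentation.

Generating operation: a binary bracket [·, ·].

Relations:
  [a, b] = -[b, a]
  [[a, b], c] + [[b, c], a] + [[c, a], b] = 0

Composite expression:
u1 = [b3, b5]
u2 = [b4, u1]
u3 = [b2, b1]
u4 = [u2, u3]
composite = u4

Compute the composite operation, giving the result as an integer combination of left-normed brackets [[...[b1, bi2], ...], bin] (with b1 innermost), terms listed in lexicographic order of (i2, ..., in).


-[[[[b1, b2], b3], b5], b4] + [[[[b1, b2], b4], b3], b5] - [[[[b1, b2], b4], b5], b3] + [[[[b1, b2], b5], b3], b4]


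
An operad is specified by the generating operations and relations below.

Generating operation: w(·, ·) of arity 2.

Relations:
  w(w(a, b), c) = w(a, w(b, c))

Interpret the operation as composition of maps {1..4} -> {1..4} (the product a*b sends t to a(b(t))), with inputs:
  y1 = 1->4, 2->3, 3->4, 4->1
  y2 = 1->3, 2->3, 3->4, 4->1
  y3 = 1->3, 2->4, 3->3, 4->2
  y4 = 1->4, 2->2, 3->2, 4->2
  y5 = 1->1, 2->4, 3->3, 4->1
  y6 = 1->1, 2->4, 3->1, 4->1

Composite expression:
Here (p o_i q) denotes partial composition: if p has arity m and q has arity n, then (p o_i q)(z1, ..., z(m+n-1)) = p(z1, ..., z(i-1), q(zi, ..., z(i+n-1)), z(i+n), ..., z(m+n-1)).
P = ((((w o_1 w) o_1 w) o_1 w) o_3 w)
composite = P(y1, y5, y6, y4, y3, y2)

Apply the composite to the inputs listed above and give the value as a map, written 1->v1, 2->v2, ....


1->4, 2->4, 3->4, 4->4

w(y1, y5) = 1->4, 2->1, 3->4, 4->4
w(y6, y4) = 1->1, 2->4, 3->4, 4->4
w(w(y1, y5), w(y6, y4)) = 1->4, 2->4, 3->4, 4->4
w(w(w(y1, y5), w(y6, y4)), y3) = 1->4, 2->4, 3->4, 4->4
w(w(w(w(y1, y5), w(y6, y4)), y3), y2) = 1->4, 2->4, 3->4, 4->4


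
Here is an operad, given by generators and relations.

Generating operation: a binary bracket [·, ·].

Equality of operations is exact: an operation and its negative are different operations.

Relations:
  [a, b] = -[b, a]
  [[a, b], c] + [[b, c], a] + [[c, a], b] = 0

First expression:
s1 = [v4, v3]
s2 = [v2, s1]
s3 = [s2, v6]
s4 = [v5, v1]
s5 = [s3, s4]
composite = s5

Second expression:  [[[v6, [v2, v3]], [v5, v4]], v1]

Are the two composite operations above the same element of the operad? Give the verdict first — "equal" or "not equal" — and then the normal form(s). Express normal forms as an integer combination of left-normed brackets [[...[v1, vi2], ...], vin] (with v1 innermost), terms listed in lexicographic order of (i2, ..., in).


not equal; first: -[[[[[v1, v5], v2], v3], v4], v6] + [[[[[v1, v5], v2], v4], v3], v6] + [[[[[v1, v5], v3], v4], v2], v6] - [[[[[v1, v5], v4], v3], v2], v6] + [[[[[v1, v5], v6], v2], v3], v4] - [[[[[v1, v5], v6], v2], v4], v3] - [[[[[v1, v5], v6], v3], v4], v2] + [[[[[v1, v5], v6], v4], v3], v2]; second: -[[[[[v1, v2], v3], v6], v4], v5] + [[[[[v1, v2], v3], v6], v5], v4] + [[[[[v1, v3], v2], v6], v4], v5] - [[[[[v1, v3], v2], v6], v5], v4] + [[[[[v1, v4], v5], v2], v3], v6] - [[[[[v1, v4], v5], v3], v2], v6] - [[[[[v1, v4], v5], v6], v2], v3] + [[[[[v1, v4], v5], v6], v3], v2] - [[[[[v1, v5], v4], v2], v3], v6] + [[[[[v1, v5], v4], v3], v2], v6] + [[[[[v1, v5], v4], v6], v2], v3] - [[[[[v1, v5], v4], v6], v3], v2] + [[[[[v1, v6], v2], v3], v4], v5] - [[[[[v1, v6], v2], v3], v5], v4] - [[[[[v1, v6], v3], v2], v4], v5] + [[[[[v1, v6], v3], v2], v5], v4]


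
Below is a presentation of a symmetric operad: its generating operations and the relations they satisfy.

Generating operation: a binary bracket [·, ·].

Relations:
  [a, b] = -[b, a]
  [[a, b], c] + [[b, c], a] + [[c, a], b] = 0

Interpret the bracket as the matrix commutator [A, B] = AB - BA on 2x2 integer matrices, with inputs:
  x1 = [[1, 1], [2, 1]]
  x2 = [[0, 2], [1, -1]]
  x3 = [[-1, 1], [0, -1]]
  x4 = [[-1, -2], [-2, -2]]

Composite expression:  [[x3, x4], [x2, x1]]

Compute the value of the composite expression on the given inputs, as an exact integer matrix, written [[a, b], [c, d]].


[x3, x4] = [[-2, -1], [0, 2]]
[x2, x1] = [[3, 1], [-2, -3]]
[[x3, x4], [x2, x1]] = [[2, 2], [-8, -2]]

[[2, 2], [-8, -2]]


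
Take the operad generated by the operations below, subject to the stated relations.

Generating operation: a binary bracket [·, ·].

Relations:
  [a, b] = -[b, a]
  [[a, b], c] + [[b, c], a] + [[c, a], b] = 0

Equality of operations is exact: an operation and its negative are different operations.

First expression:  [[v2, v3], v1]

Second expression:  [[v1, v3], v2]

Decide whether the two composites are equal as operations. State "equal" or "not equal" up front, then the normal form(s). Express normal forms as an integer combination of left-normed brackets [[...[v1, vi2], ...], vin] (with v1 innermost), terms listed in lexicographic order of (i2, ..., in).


not equal; the first gives -[[v1, v2], v3] + [[v1, v3], v2] and the second [[v1, v3], v2]

The first composite normalizes to -[[v1, v2], v3] + [[v1, v3], v2]
The second composite normalizes to [[v1, v3], v2]
No match — not equal.


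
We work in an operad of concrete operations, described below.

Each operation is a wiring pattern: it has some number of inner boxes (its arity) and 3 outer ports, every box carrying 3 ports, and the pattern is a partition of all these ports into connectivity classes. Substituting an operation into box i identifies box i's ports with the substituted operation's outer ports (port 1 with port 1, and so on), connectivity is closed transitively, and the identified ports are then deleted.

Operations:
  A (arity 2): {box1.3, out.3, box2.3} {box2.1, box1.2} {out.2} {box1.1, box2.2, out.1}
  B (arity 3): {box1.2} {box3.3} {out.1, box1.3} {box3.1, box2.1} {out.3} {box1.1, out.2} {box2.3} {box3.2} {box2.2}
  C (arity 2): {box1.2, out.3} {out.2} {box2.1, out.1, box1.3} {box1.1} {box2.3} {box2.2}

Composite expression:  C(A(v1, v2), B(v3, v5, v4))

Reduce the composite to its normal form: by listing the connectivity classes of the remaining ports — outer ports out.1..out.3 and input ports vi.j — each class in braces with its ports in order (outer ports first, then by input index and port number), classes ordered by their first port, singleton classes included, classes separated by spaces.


{out.1, v1.3, v2.3, v3.3} {out.2} {out.3} {v1.1, v2.2} {v1.2, v2.1} {v3.1} {v3.2} {v4.1, v5.1} {v4.2} {v4.3} {v5.2} {v5.3}

Treat the ports identified at C as solder joints: merge, then drop.
A over (v1, v2) gives {out.1, v1.1, v2.2} {out.2} {out.3, v1.3, v2.3} {v1.2, v2.1}, out.j being that stage's outer ports
B over (v3, v5, v4) gives {out.1, v3.3} {out.2, v3.1} {out.3} {v3.2} {v4.1, v5.1} {v4.2} {v4.3} {v5.2} {v5.3}, out.j being that stage's outer ports
C over (v1, v2, v3, v5, v4) gives {out.1, v1.3, v2.3, v3.3} {out.2} {out.3} {v1.1, v2.2} {v1.2, v2.1} {v3.1} {v3.2} {v4.1, v5.1} {v4.2} {v4.3} {v5.2} {v5.3}, out.j being that stage's outer ports


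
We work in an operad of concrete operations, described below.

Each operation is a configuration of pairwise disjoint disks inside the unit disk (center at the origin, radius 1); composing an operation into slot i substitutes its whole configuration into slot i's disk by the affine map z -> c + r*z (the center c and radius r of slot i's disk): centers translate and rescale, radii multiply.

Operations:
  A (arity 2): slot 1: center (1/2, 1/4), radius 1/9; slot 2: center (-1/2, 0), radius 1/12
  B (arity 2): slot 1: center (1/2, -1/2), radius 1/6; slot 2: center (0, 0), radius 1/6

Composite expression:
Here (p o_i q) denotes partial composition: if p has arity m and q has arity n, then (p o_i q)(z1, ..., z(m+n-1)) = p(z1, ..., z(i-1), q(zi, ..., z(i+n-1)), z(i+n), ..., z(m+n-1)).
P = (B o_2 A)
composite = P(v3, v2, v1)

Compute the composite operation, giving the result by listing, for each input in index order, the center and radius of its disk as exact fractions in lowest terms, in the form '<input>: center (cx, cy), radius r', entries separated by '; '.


v1: center (-1/12, 0), radius 1/72; v2: center (1/12, 1/24), radius 1/54; v3: center (1/2, -1/2), radius 1/6

Follow each v-input down from B: c' goes to c + r*c', radius to r*r'.
input v3: applying the 1 nested substitution gives center (1/2, -1/2), radius 1/6
input v2: applying the 2 nested substitutions gives center (1/12, 1/24), radius 1/54
input v1: applying the 2 nested substitutions gives center (-1/12, 0), radius 1/72


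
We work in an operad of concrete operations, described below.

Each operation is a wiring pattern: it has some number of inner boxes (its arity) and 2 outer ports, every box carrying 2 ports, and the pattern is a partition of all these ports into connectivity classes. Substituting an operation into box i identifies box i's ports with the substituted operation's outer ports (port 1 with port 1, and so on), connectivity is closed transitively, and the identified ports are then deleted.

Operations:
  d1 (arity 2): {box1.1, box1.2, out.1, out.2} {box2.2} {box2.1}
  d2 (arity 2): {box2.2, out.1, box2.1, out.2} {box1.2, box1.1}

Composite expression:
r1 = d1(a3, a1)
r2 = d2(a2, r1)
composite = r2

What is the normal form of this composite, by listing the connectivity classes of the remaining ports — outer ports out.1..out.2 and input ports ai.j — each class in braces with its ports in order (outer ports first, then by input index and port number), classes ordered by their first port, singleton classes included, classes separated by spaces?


{out.1, out.2, a3.1, a3.2} {a1.1} {a1.2} {a2.1, a2.2}

After gluing at d2, chains via deleted ports link the a-ports.
after d1, the pattern on (a3, a1) reads {out.1, out.2, a3.1, a3.2} {a1.1} {a1.2} (out.j = its outer ports)
after d2, the pattern on (a2, a3, a1) reads {out.1, out.2, a3.1, a3.2} {a1.1} {a1.2} {a2.1, a2.2} (out.j = its outer ports)


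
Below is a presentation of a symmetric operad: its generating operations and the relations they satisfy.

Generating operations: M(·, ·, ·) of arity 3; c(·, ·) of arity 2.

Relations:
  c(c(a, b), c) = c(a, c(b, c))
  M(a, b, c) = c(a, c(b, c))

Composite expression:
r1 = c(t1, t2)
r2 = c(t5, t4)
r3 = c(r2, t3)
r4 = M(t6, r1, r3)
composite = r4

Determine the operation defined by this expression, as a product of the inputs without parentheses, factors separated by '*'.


t6 * t1 * t2 * t5 * t4 * t3

Under associativity of M, the answer is the t's in reading order.
c(t1, t2) unparenthesizes to t1 * t2
c(t5, t4) unparenthesizes to t5 * t4
c(c(t5, t4), t3) unparenthesizes to t5 * t4 * t3
M(t6, c(t1, t2), c(c(t5, t4), t3)) unparenthesizes to t6 * t1 * t2 * t5 * t4 * t3


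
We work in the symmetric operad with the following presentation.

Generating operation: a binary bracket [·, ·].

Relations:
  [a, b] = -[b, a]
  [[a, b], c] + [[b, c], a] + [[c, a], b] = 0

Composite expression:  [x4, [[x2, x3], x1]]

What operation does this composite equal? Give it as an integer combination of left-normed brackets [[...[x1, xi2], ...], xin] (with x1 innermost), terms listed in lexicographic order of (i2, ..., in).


[[[x1, x2], x3], x4] - [[[x1, x3], x2], x4]

Skip Jacobi rewriting: expand, keep x1-initial words, read off terms.
Composite bracket: [x4, [[x2, x3], x1]]
Full expansion: 8 signed words from ab - ba (2^3 = 8).
Coefficients come from the x1-initial words:
  x1x2x3x4 (sign +1) contributes +[[[x1, x2], x3], x4]
  x1x3x2x4 (sign -1) contributes -[[[x1, x3], x2], x4]


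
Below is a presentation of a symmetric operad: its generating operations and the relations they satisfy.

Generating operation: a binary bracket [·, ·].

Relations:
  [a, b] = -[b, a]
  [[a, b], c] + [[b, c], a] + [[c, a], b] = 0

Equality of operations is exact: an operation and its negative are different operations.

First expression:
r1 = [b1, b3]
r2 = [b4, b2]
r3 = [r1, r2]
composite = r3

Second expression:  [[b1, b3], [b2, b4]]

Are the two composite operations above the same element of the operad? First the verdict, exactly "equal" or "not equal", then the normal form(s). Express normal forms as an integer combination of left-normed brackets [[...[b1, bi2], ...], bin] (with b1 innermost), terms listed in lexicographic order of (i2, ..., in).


not equal; the first gives -[[[b1, b3], b2], b4] + [[[b1, b3], b4], b2] and the second [[[b1, b3], b2], b4] - [[[b1, b3], b4], b2]

The first composite normalizes to -[[[b1, b3], b2], b4] + [[[b1, b3], b4], b2]
The second composite normalizes to [[[b1, b3], b2], b4] - [[[b1, b3], b4], b2]
No match — not equal.


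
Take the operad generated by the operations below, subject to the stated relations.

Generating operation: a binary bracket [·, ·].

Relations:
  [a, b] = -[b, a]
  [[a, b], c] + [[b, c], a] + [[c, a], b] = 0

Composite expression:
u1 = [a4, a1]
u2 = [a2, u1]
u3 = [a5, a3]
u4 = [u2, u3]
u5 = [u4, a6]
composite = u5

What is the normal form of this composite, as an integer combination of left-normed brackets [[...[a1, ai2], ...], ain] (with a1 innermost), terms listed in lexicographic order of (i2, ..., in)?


-[[[[[a1, a4], a2], a3], a5], a6] + [[[[[a1, a4], a2], a5], a3], a6]

Skip Jacobi rewriting: expand, keep a1-initial words, read off terms.
Composite bracket: [[[a2, [a4, a1]], [a5, a3]], a6]
The bracket unfolds into 32 signed words via [a, b] = ab - ba (2^5 = 32).
Only words starting with a1 matter:
  sign of a1a4a2a3a5a6 is -1, so it contributes -[[[[[a1, a4], a2], a3], a5], a6]
  sign of a1a4a2a5a3a6 is +1, so it contributes +[[[[[a1, a4], a2], a5], a3], a6]


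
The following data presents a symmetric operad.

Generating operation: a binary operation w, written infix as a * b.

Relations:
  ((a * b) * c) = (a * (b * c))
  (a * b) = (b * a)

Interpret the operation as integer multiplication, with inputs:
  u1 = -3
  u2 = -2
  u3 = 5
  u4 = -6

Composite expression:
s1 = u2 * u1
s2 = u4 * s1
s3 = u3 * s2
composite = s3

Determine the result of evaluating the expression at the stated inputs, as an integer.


(u2 * u1) = 6
(u4 * (u2 * u1)) = -36
(u3 * (u4 * (u2 * u1))) = -180

-180


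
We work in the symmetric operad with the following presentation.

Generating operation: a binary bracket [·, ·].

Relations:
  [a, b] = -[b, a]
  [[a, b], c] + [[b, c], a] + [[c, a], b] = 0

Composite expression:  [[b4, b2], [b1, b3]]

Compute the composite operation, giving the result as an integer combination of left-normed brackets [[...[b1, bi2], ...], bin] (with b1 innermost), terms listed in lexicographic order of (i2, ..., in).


[[[b1, b3], b2], b4] - [[[b1, b3], b4], b2]


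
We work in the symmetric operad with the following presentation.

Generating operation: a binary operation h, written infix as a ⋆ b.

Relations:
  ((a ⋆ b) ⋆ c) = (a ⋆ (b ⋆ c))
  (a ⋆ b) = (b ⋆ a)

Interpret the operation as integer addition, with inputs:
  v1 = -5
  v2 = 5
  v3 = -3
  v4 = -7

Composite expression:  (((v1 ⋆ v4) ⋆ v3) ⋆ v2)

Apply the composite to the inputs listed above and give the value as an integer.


-10


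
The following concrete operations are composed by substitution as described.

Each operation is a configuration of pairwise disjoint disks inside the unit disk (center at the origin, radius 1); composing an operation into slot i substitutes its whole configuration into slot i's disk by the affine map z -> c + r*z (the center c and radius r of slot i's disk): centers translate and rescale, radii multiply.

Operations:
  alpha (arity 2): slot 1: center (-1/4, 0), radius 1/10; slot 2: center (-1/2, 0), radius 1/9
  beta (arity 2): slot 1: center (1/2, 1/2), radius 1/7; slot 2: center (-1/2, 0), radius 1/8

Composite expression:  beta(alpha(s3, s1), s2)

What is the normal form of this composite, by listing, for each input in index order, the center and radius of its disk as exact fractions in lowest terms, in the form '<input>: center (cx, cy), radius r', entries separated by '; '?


s1: center (3/7, 1/2), radius 1/63; s2: center (-1/2, 0), radius 1/8; s3: center (13/28, 1/2), radius 1/70

Follow each s-input down from beta: c' goes to c + r*c', radius to r*r'.
for s3, the 2-step affine chain lands on center (13/28, 1/2), radius 1/70
for s1, the 2-step affine chain lands on center (3/7, 1/2), radius 1/63
for s2, the 1-step affine chain lands on center (-1/2, 0), radius 1/8


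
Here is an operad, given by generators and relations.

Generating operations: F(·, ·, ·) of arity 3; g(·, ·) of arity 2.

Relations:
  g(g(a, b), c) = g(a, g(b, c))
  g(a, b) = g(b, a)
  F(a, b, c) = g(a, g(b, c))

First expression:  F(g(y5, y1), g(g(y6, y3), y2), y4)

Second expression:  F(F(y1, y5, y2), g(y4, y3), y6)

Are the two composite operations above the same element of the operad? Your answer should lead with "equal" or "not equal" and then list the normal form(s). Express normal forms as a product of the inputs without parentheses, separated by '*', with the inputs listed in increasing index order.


equal; the common form is y1 * y2 * y3 * y4 * y5 * y6


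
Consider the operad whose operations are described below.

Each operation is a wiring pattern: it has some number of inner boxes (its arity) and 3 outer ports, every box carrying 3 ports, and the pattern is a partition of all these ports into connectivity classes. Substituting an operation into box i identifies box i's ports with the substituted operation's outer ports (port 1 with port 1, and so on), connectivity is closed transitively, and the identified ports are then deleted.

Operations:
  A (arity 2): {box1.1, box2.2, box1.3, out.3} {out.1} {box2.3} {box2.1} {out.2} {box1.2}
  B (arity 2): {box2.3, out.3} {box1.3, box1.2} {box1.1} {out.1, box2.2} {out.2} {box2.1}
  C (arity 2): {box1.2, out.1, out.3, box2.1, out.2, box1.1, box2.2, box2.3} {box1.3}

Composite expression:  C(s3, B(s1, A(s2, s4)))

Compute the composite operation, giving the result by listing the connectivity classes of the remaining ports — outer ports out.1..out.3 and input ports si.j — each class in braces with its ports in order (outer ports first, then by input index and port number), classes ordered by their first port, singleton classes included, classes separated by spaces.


Substituting into C glues patterns; closure does the rest.
composing A on (s2, s4), with out.j its own outer ports: {out.1} {out.2} {out.3, s2.1, s2.3, s4.2} {s2.2} {s4.1} {s4.3}
composing B on (s1, s2, s4), with out.j its own outer ports: {out.1} {out.2} {out.3, s2.1, s2.3, s4.2} {s1.1} {s1.2, s1.3} {s2.2} {s4.1} {s4.3}
composing C on (s3, s1, s2, s4), with out.j its own outer ports: {out.1, out.2, out.3, s2.1, s2.3, s3.1, s3.2, s4.2} {s1.1} {s1.2, s1.3} {s2.2} {s3.3} {s4.1} {s4.3}

{out.1, out.2, out.3, s2.1, s2.3, s3.1, s3.2, s4.2} {s1.1} {s1.2, s1.3} {s2.2} {s3.3} {s4.1} {s4.3}


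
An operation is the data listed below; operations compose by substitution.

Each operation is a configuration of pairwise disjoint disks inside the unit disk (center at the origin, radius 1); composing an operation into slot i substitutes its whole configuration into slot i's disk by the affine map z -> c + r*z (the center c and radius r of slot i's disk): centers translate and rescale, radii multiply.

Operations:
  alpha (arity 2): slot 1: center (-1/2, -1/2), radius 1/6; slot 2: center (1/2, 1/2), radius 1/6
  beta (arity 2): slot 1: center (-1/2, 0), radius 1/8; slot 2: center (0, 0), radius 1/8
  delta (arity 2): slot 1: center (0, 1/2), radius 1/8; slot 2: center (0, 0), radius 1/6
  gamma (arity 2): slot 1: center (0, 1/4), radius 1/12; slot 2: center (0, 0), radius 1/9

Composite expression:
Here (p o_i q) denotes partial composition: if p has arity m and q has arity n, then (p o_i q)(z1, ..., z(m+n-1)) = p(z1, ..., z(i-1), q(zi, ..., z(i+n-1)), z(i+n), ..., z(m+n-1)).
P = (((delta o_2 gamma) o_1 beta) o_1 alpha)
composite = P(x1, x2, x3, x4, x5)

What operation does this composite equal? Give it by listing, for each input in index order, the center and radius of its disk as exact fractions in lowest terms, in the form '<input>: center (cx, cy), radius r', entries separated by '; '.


x1: center (-9/128, 63/128), radius 1/384; x2: center (-7/128, 65/128), radius 1/384; x3: center (0, 1/2), radius 1/64; x4: center (0, 1/24), radius 1/72; x5: center (0, 0), radius 1/54

Affine substitution under delta: radii multiply and x-centers shift.
x1 passes through 3 substitutions, ending at center (-9/128, 63/128), radius 1/384
x2 passes through 3 substitutions, ending at center (-7/128, 65/128), radius 1/384
x3 passes through 2 substitutions, ending at center (0, 1/2), radius 1/64
x4 passes through 2 substitutions, ending at center (0, 1/24), radius 1/72
x5 passes through 2 substitutions, ending at center (0, 0), radius 1/54


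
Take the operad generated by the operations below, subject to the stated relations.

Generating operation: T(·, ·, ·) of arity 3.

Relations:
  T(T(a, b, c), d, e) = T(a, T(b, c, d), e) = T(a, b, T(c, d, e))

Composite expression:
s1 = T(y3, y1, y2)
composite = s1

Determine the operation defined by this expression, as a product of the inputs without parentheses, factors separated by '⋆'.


y3 ⋆ y1 ⋆ y2


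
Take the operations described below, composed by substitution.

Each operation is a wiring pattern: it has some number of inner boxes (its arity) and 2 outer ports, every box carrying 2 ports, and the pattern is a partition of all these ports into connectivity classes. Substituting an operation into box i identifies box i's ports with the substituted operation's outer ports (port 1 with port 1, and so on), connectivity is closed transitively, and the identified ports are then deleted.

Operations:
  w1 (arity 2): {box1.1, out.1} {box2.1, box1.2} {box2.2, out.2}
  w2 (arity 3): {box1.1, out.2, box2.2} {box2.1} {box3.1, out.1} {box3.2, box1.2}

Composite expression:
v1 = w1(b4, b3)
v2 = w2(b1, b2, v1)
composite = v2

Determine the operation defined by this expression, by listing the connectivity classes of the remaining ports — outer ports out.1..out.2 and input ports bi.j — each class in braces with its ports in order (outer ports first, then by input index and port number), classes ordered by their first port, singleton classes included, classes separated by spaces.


{out.1, b4.1} {out.2, b1.1, b2.2} {b1.2, b3.2} {b2.1} {b3.1, b4.2}

Substituting into w2 glues patterns; closure does the rest.
composing w1 on (b4, b3), with out.j its own outer ports: {out.1, b4.1} {out.2, b3.2} {b3.1, b4.2}
composing w2 on (b1, b2, b4, b3), with out.j its own outer ports: {out.1, b4.1} {out.2, b1.1, b2.2} {b1.2, b3.2} {b2.1} {b3.1, b4.2}


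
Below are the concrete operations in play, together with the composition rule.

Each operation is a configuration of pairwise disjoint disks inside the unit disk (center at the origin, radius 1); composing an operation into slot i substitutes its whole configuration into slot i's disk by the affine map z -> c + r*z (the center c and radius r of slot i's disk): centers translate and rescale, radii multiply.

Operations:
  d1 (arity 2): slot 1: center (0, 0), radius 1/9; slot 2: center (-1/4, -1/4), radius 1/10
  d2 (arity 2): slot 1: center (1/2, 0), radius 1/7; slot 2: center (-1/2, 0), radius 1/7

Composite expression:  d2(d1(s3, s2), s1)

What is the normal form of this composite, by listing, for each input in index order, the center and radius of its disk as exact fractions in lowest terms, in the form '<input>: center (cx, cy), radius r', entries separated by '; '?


s1: center (-1/2, 0), radius 1/7; s2: center (13/28, -1/28), radius 1/70; s3: center (1/2, 0), radius 1/63
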